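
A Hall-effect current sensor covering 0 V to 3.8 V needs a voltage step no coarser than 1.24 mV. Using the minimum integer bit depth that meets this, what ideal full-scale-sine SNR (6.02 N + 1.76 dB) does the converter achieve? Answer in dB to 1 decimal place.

Range is 3.8 V.
Levels needed ≥ 3.8/1.24 mV = 3065. 2^12 = 4096 suffices, so N_min = 12.
SNR = 6.02 × 12 + 1.76 = 74.00 dB.

74.0 dB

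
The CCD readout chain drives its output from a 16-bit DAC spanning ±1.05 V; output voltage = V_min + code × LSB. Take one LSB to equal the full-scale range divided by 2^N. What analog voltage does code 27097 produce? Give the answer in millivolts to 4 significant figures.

-181.7 mV

Span: 1.05 V − (-1.05 V) = 2.1 V. LSB = 2.1 V / 2^16.
V_out = -1.05 + 27097 × (2.1/65536) V
      = -1.05 + 0.868282 = -0.181718 V.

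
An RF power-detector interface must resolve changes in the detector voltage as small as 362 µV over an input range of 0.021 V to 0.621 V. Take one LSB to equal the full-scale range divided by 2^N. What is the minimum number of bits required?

11 bits

Full-scale range = 0.621 V − (0.021 V) = 0.6 V.
0.6 V / 362 µV = 1657. Since 2^10 = 1024 and 2^11 = 2048, N = 11.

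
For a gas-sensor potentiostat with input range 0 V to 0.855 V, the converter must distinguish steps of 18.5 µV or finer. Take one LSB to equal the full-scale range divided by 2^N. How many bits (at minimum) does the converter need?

16 bits

V_FS = 0.855 V.
0.855 V / 18.5 µV = 46220. Since 2^15 = 32768 and 2^16 = 65536, N = 16.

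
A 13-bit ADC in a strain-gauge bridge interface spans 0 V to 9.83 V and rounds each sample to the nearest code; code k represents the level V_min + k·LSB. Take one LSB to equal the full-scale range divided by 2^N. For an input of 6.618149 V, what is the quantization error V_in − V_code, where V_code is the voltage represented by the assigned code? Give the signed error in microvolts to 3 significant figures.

+418 µV

Full-scale range = 9.83 V. LSB = 9.83 V / 2^13 ≈ 1.200 mV.
Position in LSBs: (6.618149 − (0)) × 8192/9.83 = 5515.3486; rounding gives k = 5515.
V_code = V_min + k × range/2^13 = 0 + 5515 × 9.83/8192 = 6.617730713 V.
e = 6.618149 − (6.617730713) = +418 µV.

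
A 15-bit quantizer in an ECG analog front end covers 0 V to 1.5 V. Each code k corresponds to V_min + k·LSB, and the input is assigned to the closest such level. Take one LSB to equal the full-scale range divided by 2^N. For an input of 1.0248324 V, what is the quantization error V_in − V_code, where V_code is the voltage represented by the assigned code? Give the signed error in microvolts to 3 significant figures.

−8.91 µV

Full-scale range = 1.5 V. LSB = 1.5 V / 2^15 ≈ 45.78 µV.
Position in LSBs: (1.0248324 − (0)) × 32768/1.5 = 22387.8054; rounding gives k = 22388.
Reconstructed level: 0 + 22388 × 1.5/32768 V = 1.0248413086 V.
Error = V_in − V_code = 1.0248324 − (1.0248413086) = −8.91 µV.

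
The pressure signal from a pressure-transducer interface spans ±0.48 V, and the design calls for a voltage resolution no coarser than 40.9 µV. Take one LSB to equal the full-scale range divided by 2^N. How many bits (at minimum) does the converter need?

Full-scale range = 0.48 V − (-0.48 V) = 0.96 V.
Required number of levels: 0.96/40.9 µV = 23472; smallest N with 2^N ≥ that is 15.

15 bits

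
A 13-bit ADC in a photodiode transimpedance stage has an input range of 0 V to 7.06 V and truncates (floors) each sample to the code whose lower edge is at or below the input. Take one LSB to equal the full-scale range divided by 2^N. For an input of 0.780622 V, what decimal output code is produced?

905

Full-scale range = 7.06 V. LSB = 7.06 V / 2^13 ≈ 0.8618 mV.
V_in − V_min = 0.780622 − (0) = 0.780622 V.
Divide by LSB: 0.780622 × 8192/7.06 = 905.7869.
Truncating gives code 905.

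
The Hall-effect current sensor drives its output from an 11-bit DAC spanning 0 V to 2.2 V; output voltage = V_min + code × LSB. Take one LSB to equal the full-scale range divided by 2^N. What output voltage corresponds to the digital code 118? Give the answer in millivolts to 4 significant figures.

126.8 mV

Span = 2.2 V. LSB = 2.2 V / 2^11.
V_out = V_min + code × LSB = 0 V + 118 × 2.2 V / 2048
      = 0 + 0.126758 = 0.126758 V.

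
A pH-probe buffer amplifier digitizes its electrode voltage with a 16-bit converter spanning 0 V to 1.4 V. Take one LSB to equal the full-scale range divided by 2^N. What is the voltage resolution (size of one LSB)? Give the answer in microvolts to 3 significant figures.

V_FS = 1.4 V.
2^16 = 65536 levels.
Step size = 1.4/65536 V = 21.4 µV.

21.4 µV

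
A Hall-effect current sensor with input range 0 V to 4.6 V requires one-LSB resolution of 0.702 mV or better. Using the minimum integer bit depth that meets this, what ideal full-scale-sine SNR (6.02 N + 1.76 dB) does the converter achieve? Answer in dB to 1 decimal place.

80.0 dB

V_FS = 4.6 V.
Required number of levels: 4.6/0.702 mV = 6552.7; smallest N with 2^N ≥ that is 13.
Ideal SNR at N = 13: 6.02·13 + 1.76 = 80.0 dB.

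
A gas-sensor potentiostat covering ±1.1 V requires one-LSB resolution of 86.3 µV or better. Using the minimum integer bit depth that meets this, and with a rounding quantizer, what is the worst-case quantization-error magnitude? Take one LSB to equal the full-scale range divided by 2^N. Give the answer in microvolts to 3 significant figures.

The full-scale span is 1.1 − (-1.1) = 2.2 V.
2.2 V / 86.3 µV = 25490. Since 2^14 = 16384 and 2^15 = 32768, N = 15.
LSB = 2.2 V ÷ 2^15 = 2.2/32768 V = 67.139 µV.
Half an LSB is 33.6 µV.

33.6 µV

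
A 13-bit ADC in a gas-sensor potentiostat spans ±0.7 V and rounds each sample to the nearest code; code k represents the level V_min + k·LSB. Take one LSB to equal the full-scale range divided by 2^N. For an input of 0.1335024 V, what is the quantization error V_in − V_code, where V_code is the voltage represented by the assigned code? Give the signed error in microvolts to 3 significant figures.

+30.7 µV

Range = 0.7 − (-0.7) = 1.4 V. LSB = 1.4 V / 2^13 ≈ 170.9 µV.
(V_in − V_min)/LSB = (0.1335024 − (-0.7)) × 8192/1.4 = 4877.1798 → nearest code k = 4877.
V_code = -0.7 + (4877/8192) × 1.4 = 0.1334716797 V.
Error = V_in − V_code = 0.1335024 − (0.1334716797) = +30.7 µV.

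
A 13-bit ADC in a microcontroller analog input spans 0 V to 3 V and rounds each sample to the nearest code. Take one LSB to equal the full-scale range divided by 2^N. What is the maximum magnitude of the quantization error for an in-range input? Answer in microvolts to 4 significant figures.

Range is 3 V.
Step size = 3/8192 V = 366.211 µV.
Worst-case error for round-to-nearest is half an LSB: 183.1 µV.

183.1 µV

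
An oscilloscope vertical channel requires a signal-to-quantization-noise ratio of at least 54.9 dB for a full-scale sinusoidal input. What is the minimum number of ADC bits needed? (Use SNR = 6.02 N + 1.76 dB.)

9 bits

N ≥ (54.9 − 1.76)/6.02 = 8.827 → N_min = 9.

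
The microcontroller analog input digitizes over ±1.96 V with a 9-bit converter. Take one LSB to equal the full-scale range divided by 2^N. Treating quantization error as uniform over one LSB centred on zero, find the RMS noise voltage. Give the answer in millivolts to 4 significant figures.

The full-scale span is 1.96 − (-1.96) = 3.92 V.
Step size = 3.92/512 V = 7.65625 mV.
RMS of a uniform error over width LSB is LSB/√12 = 2.210 mV.

2.210 mV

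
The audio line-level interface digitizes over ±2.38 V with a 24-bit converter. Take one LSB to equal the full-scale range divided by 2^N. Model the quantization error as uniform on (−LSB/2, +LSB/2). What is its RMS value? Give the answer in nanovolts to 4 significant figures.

Range = 2.38 − (-2.38) = 4.76 V.
LSB = 4.76 V / 2^24 = 283.718 nV.
V_rms = LSB/√12 = 283.718 nV / √12 = 81.90 nV.

81.90 nV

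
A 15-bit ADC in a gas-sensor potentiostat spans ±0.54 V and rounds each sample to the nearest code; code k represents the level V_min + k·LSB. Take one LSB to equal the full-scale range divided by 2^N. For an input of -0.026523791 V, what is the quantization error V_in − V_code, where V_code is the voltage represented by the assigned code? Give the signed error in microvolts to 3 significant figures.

Range = 0.54 − (-0.54) = 1.08 V. LSB = 1.08 V / 2^15 ≈ 32.96 µV.
Position in LSBs: (-0.026523791 − (-0.54)) × 32768/1.08 = 15579.2485; rounding gives k = 15579.
V_code = -0.54 + (15579/32768) × 1.08 = -0.026531982422 V.
Error = V_in − V_code = -0.026523791 − (-0.026531982422) = +8.19 µV.

+8.19 µV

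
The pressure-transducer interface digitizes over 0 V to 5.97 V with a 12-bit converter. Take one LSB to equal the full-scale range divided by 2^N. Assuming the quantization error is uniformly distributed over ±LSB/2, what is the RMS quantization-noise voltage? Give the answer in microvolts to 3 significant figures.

421 µV

Range is 5.97 V.
LSB = 5.97 V ÷ 2^12 = 5.97/4096 V = 1.4575 mV.
σ_q = LSB/√12 = 1.4575 mV/3.4641 = 421 µV.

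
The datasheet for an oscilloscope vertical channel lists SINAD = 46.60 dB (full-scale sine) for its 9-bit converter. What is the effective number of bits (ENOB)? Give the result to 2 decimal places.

7.45 bits

(46.60 − 1.76) / 6.02 = 44.84/6.02 = 7.4485 effective bits.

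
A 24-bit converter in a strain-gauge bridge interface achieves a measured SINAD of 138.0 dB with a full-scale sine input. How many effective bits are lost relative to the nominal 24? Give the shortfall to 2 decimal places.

1.37 bits

ENOB = (SINAD − 1.76)/6.02 = (138.0 − 1.76)/6.02 = 22.6312 bits.
Lost resolution: 24 − 22.6312 = 1.3688 bits.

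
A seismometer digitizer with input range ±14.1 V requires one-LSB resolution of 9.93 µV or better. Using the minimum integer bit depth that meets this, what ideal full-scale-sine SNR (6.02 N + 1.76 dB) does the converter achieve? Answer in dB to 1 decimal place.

Range = 14.1 − (-14.1) = 28.2 V.
Required number of levels: 28.2/9.93 µV = 2.8399e6; smallest N with 2^N ≥ that is 22.
6.02(22) + 1.76 = 134.20 dB.

134.2 dB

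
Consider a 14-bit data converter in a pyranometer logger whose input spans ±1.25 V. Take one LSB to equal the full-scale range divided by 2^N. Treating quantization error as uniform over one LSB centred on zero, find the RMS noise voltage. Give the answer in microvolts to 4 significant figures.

44.05 µV

Range = 1.25 − (-1.25) = 2.5 V.
LSB = 2.5 V ÷ 2^14 = 2.5/16384 V = 152.588 µV.
RMS of a uniform error over width LSB is LSB/√12 = 44.05 µV.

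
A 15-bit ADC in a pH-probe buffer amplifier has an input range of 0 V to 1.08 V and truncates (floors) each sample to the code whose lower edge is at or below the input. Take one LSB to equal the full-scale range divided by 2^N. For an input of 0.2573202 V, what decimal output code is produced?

V_FS = 1.08 V. LSB = 1.08 V / 2^15 ≈ 32.96 µV.
code = ⌊(V_in − V_min)/LSB⌋ = ⌊(V_in − V_min) × 2^15 / range⌋
     = ⌊(0.2573202 − (0)) × 32768 / 1.08⌋ = ⌊0.2573202 × 32768/1.08⌋
     = ⌊7807.285⌋ = 7807.

7807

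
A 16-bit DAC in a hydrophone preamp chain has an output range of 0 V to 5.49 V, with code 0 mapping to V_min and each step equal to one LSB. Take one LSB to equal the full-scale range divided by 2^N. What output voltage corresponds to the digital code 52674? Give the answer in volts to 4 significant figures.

Full-scale range = 5.49 V. LSB = 5.49 V / 2^16.
Output = V_min + (52674/65536) × range = 0 + 0.803741 × 5.49 V
      = 0 + 4.41254 = 4.41254 V.

4.413 V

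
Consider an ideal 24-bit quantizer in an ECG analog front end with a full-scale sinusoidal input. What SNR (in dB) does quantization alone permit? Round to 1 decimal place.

146.2 dB

6.02(24) + 1.76 = 144.48 + 1.76 = 146.24 dB.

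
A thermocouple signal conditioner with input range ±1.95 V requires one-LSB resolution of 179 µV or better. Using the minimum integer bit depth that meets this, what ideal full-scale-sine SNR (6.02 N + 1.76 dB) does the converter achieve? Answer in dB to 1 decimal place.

92.1 dB

Span: 1.95 V − (-1.95 V) = 3.9 V.
Required number of levels: 3.9/179 µV = 21788; smallest N with 2^N ≥ that is 15.
SNR = 6.02 × 15 + 1.76 = 92.06 dB.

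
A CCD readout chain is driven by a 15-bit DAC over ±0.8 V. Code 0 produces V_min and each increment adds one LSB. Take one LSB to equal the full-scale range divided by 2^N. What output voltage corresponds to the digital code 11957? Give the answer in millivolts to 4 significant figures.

-216.2 mV

The full-scale span is 0.8 − (-0.8) = 1.6 V. LSB = 1.6 V / 2^15.
V_out = -0.8 + 11957 × (1.6/32768) V
      = -0.8 + 0.583838 = -0.216162 V.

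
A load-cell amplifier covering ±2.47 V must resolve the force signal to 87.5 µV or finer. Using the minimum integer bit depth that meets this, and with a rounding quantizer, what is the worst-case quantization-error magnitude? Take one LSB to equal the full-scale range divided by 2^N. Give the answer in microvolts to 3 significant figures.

Full-scale range = 2.47 V − (-2.47 V) = 4.94 V.
Levels needed ≥ 4.94/87.5 µV = 56460. 2^16 = 65536 suffices, so N_min = 16.
LSB = 4.94 V ÷ 2^16 = 4.94/65536 V = 75.378 µV.
Half an LSB is 37.7 µV.

37.7 µV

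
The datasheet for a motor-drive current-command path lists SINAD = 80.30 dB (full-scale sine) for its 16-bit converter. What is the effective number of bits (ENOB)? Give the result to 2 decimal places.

13.05 bits

(80.30 − 1.76) / 6.02 = 78.54/6.02 = 13.0465 effective bits.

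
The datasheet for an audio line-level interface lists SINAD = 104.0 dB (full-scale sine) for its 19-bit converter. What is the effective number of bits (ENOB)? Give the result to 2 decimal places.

Inverting SNR = 6.02 N + 1.76: N_eff = (104.0 − 1.76)/6.02 = 16.9834.

16.98 bits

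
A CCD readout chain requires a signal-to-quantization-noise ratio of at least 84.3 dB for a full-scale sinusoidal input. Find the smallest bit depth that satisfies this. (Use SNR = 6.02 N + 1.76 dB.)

Solving 6.02 N ≥ 84.3 − 1.76: N ≥ 13.711. Round up → N = 14.

14 bits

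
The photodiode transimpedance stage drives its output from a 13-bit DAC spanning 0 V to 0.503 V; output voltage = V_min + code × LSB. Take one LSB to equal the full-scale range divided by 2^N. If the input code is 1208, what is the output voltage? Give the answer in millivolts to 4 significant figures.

Full-scale range = 0.503 V. LSB = 0.503 V / 2^13.
V_out = V_min + code × LSB = 0 V + 1208 × 0.503 V / 8192
      = 0 V + 0.0741729 V = 0.0741729 V.

74.17 mV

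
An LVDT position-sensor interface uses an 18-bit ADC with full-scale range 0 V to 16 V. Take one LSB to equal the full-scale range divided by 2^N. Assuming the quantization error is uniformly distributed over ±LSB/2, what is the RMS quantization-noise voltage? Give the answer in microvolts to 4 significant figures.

Span = 16 V.
LSB = 16 V / 2^18 = 61.0352 µV.
RMS of a uniform error over width LSB is LSB/√12 = 17.62 µV.

17.62 µV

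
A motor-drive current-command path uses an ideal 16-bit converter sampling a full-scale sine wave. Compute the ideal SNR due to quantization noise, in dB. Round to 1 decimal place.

SNR = 6.02·16 + 1.76 = 98.08 dB.

98.1 dB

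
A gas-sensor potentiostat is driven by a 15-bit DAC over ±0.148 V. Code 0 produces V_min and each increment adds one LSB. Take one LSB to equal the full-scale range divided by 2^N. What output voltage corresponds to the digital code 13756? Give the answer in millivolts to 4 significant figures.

Full-scale range = 0.148 V − (-0.148 V) = 0.296 V. LSB = 0.296 V / 2^15.
V_out = V_min + code × LSB = -0.148 V + 13756 × 0.296 V / 32768
      = -0.148 + 0.124261 = -0.0237393 V.

-23.74 mV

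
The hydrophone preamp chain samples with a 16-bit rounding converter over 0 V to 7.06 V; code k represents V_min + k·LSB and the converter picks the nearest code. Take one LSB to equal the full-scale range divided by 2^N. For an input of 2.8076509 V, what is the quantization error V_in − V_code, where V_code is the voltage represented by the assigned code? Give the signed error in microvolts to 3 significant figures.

V_FS = 7.06 V. LSB = 7.06 V / 2^16 ≈ 107.7 µV.
(V_in − V_min)/LSB = (2.8076509 − (0)) × 65536/7.06 = 26062.6359 → nearest code k = 26063.
Reconstructed level: 0 + 26063 × 7.06/65536 V = 2.8076901245 V.
V_in − V_code = 2.8076509 − (2.8076901245) = −39.2 µV.

−39.2 µV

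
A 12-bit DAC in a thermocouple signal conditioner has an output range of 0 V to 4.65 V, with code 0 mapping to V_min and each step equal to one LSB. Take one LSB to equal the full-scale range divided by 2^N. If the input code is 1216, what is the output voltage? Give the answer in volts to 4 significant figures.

Range is 4.65 V. LSB = 4.65 V / 2^12.
Output = V_min + (1216/4096) × range = 0 + 0.296875 × 4.65 V
      = 0 V + 1.38047 V = 1.38047 V.

1.380 V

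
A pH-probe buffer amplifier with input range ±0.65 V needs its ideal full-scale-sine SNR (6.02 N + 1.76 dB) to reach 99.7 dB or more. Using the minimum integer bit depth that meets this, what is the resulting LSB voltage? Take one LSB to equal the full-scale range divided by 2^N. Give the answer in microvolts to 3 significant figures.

9.92 µV

Span: 0.65 V − (-0.65 V) = 1.3 V.
Required N = ⌈(99.7 − 1.76)/6.02⌉ = ⌈16.269⌉ = 17.
One LSB is 1.3 V / 131072 = 9.92 µV.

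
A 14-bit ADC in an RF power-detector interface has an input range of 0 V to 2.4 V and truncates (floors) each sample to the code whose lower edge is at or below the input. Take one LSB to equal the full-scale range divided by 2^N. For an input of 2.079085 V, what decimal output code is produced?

14193

V_FS = 2.4 V. LSB = 2.4 V / 2^14 ≈ 146.5 µV.
(V_in − V_min) × 2^14/range = (2.079085 − (0)) × 16384/2.4 = 14193.220.
Floor → code = 14193.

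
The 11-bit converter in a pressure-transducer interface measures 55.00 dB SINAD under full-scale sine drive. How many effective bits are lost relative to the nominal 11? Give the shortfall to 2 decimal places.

2.16 bits

N_eff = (55.00 − 1.76)/6.02 = 8.8439 bits.
11 − 8.8439 = 2.16 bits below nominal.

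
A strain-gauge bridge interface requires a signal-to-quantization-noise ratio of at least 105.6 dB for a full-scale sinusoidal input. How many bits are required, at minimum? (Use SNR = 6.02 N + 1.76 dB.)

N ≥ (105.6 − 1.76)/6.02 = 17.249 → N_min = 18.

18 bits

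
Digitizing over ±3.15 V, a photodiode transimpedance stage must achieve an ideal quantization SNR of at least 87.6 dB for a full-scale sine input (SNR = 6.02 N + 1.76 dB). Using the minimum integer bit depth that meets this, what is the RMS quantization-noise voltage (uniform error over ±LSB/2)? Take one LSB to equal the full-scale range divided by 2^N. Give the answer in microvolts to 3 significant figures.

Span: 3.15 V − (-3.15 V) = 6.3 V.
N ≥ (87.6 − 1.76)/6.02 = 14.259 → N_min = 15.
LSB = 6.3 V / 2^15 = 192.26 µV.
σ_q = LSB/√12 = 192.26 µV/3.4641 = 55.5 µV.

55.5 µV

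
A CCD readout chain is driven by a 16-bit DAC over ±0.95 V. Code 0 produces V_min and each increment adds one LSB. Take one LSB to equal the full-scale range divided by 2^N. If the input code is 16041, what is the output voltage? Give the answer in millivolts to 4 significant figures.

The full-scale span is 0.95 − (-0.95) = 1.9 V. LSB = 1.9 V / 2^16.
V_out = -0.95 + 16041 × (1.9/65536) V
      = -0.95 V + 0.465056 V = -0.484944 V.

-484.9 mV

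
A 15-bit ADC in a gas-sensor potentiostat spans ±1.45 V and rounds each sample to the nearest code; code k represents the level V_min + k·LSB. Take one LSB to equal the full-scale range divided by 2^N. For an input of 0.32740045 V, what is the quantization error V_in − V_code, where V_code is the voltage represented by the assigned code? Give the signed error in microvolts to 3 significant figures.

Span: 1.45 V − (-1.45 V) = 2.9 V. LSB = 2.9 V / 2^15 ≈ 88.50 µV.
Position in LSBs: (0.32740045 − (-1.45)) × 32768/2.9 = 20083.3993; rounding gives k = 20083.
V_code = -1.45 + (20083/32768) × 2.9 = 0.32736511230 V.
V_in − V_code = 0.32740045 − (0.32736511230) = +35.3 µV.

+35.3 µV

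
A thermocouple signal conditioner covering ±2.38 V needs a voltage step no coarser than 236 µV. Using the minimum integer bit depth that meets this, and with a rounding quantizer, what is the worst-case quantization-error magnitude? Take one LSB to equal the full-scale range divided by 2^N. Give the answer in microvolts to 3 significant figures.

Span: 2.38 V − (-2.38 V) = 4.76 V.
Required number of levels: 4.76/236 µV = 20169; smallest N with 2^N ≥ that is 15.
LSB = 4.76 V ÷ 2^15 = 4.76/32768 V = 145.26 µV.
Max error for round-to-nearest is LSB/2 = 72.6 µV.

72.6 µV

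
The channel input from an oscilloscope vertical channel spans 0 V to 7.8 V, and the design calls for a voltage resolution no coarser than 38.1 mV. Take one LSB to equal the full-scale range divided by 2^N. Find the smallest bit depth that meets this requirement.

Span = 7.8 V.
Required number of levels: 7.8/38.1 mV = 204.72; smallest N with 2^N ≥ that is 8.

8 bits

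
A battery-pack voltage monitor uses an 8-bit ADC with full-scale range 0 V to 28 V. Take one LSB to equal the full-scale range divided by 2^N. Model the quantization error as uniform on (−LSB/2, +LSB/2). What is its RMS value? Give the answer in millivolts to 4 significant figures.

V_FS = 28 V.
Step size = 28/256 V = 109.375 mV.
V_rms = LSB/√12 = 109.375 mV / √12 = 31.57 mV.

31.57 mV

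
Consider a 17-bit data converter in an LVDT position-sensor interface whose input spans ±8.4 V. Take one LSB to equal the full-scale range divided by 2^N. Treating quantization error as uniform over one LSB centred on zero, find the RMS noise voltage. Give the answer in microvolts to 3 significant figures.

Full-scale range = 8.4 V − (-8.4 V) = 16.8 V.
LSB = 16.8 V ÷ 2^17 = 16.8/131072 V = 128.17 µV.
σ_q = LSB/√12 = 128.17 µV/3.4641 = 37.0 µV.

37.0 µV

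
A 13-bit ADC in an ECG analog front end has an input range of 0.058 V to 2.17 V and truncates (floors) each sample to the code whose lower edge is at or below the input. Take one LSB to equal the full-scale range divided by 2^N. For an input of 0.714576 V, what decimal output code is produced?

Span: 2.17 V − (0.058 V) = 2.112 V. LSB = 2.112 V / 2^13 ≈ 257.8 µV.
V_in − V_min = 0.714576 − (0.058) = 0.656576 V.
Divide by LSB: 0.656576 × 8192/2.112 = 2546.7190.
Truncating gives code 2546.

2546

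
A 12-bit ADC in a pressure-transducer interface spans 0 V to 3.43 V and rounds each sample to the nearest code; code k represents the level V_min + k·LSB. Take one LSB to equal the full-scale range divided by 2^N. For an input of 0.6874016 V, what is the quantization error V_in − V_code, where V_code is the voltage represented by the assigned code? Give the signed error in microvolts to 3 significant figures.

V_FS = 3.43 V. LSB = 3.43 V / 2^12 ≈ 0.8374 mV.
Position in LSBs: (0.6874016 − (0)) × 4096/3.43 = 820.8737; rounding gives k = 821.
V_code = V_min + k × range/2^12 = 0 + 821 × 3.43/4096 = 0.6875073242 V.
e = 0.6874016 − (0.6875073242) = −106 µV.

−106 µV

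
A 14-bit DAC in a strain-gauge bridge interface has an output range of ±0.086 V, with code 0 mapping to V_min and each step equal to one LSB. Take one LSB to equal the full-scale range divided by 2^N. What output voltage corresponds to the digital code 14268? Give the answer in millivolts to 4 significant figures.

The full-scale span is 0.086 − (-0.086) = 0.172 V. LSB = 0.172 V / 2^14.
Output = V_min + (14268/16384) × range = -0.086 + 0.870850 × 0.172 V
      = -0.086 + 0.149786 = 0.0637861 V.

63.79 mV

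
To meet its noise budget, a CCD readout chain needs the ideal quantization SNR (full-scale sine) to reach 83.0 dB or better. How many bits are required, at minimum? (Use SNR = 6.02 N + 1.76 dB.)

Solving 6.02 N ≥ 83.0 − 1.76: N ≥ 13.495. Round up → N = 14.

14 bits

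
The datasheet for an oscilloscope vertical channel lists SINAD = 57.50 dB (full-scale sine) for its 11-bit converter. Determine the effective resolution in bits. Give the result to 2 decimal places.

9.26 bits

ENOB = (57.50 − 1.76)/6.02 = 9.2591 bits.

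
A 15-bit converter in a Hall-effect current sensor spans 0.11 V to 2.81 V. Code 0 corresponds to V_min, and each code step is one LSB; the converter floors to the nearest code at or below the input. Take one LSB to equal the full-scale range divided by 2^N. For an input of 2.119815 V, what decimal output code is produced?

24391

The full-scale span is 2.81 − (0.11) = 2.7 V. LSB = 2.7 V / 2^15 ≈ 82.40 µV.
V_in − V_min = 2.119815 − (0.11) = 2.009815 V.
Divide by LSB: 2.009815 × 32768/2.7 = 24391.7103.
Truncating gives code 24391.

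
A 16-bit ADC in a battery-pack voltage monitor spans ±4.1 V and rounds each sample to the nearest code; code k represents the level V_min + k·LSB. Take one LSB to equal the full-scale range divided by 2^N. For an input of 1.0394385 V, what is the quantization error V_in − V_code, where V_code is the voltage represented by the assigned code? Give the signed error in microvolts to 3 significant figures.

Span: 4.1 V − (-4.1 V) = 8.2 V. LSB = 8.2 V / 2^16 ≈ 125.1 µV.
(1.0394385 − (-4.1)) / LSB = 5.1394385 × 65536/8.2 = 41075.3953. Nearest integer: k = 41075.
V_code = V_min + k × range/2^16 = -4.1 + 41075 × 8.2/65536 = 1.0393890381 V.
e = 1.0394385 − (1.0393890381) = +49.5 µV.

+49.5 µV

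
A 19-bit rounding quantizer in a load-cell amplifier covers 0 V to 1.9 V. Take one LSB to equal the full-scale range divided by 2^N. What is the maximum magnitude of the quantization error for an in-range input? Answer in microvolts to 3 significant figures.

V_FS = 1.9 V.
LSB = 1.9 V / 2^19 = 3.6240 µV.
Worst-case error for round-to-nearest is half an LSB: 1.81 µV.

1.81 µV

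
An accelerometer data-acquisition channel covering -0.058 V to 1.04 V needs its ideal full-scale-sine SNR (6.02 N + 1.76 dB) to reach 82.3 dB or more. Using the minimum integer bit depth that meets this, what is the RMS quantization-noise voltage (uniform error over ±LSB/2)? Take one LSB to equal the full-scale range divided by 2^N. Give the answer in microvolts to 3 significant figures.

19.3 µV

Range = 1.04 − (-0.058) = 1.098 V.
Required N = ⌈(82.3 − 1.76)/6.02⌉ = ⌈13.379⌉ = 14.
One LSB is 1.098 V / 16384 = 67.017 µV.
V_rms = LSB/√12 = 19.3 µV.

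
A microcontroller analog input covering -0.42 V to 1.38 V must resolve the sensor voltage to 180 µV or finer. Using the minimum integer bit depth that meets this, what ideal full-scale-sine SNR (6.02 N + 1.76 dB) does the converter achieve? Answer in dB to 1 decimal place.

86.0 dB

Span: 1.38 V − (-0.42 V) = 1.8 V.
Need 2^N ≥ 1.8 V / 180 µV = 10000 → N_min = 14.
SNR = 6.02 × 14 + 1.76 = 86.04 dB.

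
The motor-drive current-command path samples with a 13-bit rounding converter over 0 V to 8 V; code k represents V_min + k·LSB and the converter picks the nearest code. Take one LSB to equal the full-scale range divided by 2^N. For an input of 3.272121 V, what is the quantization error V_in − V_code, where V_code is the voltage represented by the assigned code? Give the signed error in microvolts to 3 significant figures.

Full-scale range = 8 V. LSB = 8 V / 2^13 ≈ 0.9766 mV.
(V_in − V_min)/LSB = (3.272121 − (0)) × 8192/8 = 3350.6519 → nearest code k = 3351.
V_code = 0 + (3351/8192) × 8 = 3.272460938 V.
Error = V_in − V_code = 3.272121 − (3.272460938) = −340 µV.

−340 µV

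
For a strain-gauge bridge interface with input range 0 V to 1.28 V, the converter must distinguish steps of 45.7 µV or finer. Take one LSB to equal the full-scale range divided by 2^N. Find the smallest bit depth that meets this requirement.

15 bits

Full-scale range = 1.28 V.
Required number of levels: 1.28/45.7 µV = 28009; smallest N with 2^N ≥ that is 15.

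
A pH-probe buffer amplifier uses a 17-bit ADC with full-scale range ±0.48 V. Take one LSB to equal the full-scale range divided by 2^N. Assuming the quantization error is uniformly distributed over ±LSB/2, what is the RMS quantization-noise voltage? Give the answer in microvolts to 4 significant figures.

Full-scale range = 0.48 V − (-0.48 V) = 0.96 V.
LSB = 0.96 V / 2^17 = 7.32422 µV.
σ_q = LSB/√12 = 7.32422 µV/3.4641 = 2.114 µV.

2.114 µV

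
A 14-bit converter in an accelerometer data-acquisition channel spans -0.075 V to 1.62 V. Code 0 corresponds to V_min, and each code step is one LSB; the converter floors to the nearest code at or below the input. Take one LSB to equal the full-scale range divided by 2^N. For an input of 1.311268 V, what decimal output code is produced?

13399

The full-scale span is 1.62 − (-0.075) = 1.695 V. LSB = 1.695 V / 2^14 ≈ 103.5 µV.
code = ⌊(V_in − V_min)/LSB⌋ = ⌊(V_in − V_min) × 2^14 / range⌋
     = ⌊(1.311268 − (-0.075)) × 16384 / 1.695⌋ = ⌊1.386268 × 16384/1.695⌋
     = ⌊13399.773⌋ = 13399.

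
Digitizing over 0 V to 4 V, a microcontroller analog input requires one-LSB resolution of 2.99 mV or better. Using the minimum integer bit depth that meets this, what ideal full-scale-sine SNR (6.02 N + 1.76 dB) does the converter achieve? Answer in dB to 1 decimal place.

68.0 dB

Full-scale range = 4 V.
Need 2^N ≥ 4 V / 2.99 mV = 1338 → N_min = 11.
SNR = 6.02 × 11 + 1.76 = 67.98 dB.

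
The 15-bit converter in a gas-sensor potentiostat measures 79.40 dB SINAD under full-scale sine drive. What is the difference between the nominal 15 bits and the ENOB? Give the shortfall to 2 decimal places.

Effective bits = (79.40 − 1.76)/6.02 = 12.8970.
Lost resolution: 15 − 12.8970 = 2.1030 bits.

2.10 bits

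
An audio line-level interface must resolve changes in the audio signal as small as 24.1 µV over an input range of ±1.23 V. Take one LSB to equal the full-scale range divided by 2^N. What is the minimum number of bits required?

The full-scale span is 1.23 − (-1.23) = 2.46 V.
Need 2^N ≥ 2.46 V / 24.1 µV = 102100 → N_min = 17.

17 bits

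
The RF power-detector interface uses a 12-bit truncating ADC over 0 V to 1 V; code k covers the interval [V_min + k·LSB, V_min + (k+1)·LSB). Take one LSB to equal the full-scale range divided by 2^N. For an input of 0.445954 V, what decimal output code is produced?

Full-scale range = 1 V. LSB = 1 V / 2^12 ≈ 244.1 µV.
code = ⌊(V_in − V_min)/LSB⌋ = ⌊(V_in − V_min) × 2^12 / range⌋
     = ⌊(0.445954 − (0)) × 4096 / 1⌋ = ⌊0.445954 × 4096/1⌋
     = ⌊1826.628⌋ = 1826.

1826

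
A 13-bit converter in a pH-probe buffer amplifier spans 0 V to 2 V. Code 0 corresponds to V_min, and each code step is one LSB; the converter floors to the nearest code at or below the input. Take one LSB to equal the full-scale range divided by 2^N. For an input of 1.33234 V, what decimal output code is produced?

V_FS = 2 V. LSB = 2 V / 2^13 ≈ 244.1 µV.
code = ⌊(V_in − V_min)/LSB⌋ = ⌊(V_in − V_min) × 2^13 / range⌋
     = ⌊(1.33234 − (0)) × 8192 / 2⌋ = ⌊1.33234 × 8192/2⌋
     = ⌊5457.265⌋ = 5457.

5457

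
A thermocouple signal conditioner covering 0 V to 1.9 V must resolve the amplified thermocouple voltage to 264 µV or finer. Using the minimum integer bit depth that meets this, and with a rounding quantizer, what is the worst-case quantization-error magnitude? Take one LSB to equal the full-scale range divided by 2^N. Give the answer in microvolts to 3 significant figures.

116 µV

Full-scale range = 1.9 V.
1.9 V / 264 µV = 7197. Since 2^12 = 4096 and 2^13 = 8192, N = 13.
One LSB is 1.9 V / 8192 = 231.93 µV.
|e|_max = LSB/2 = 116 µV.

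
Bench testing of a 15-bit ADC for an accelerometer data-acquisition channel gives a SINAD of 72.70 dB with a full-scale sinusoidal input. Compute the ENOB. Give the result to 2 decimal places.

11.78 bits

(72.70 − 1.76) / 6.02 = 70.94/6.02 = 11.7841 effective bits.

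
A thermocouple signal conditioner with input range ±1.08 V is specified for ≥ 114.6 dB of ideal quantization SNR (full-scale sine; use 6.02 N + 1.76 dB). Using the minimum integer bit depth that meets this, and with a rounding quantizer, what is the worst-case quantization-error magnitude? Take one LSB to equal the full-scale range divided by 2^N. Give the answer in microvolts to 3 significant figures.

2.06 µV

The full-scale span is 1.08 − (-1.08) = 2.16 V.
Solving 6.02 N ≥ 114.6 − 1.76: N ≥ 18.744. Round up → N = 19.
LSB = 2.16 V ÷ 2^19 = 2.16/524288 V = 4.1199 µV.
Half an LSB is 2.06 µV.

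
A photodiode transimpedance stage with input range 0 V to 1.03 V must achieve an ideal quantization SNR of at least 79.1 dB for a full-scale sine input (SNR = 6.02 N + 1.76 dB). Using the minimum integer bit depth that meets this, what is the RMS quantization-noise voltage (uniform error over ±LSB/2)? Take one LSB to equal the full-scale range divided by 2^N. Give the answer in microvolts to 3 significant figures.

36.3 µV

V_FS = 1.03 V.
N ≥ (79.1 − 1.76)/6.02 = 12.847 → N_min = 13.
LSB = 1.03 V ÷ 2^13 = 1.03/8192 V = 125.73 µV.
RMS noise = LSB/√12 = 36.3 µV.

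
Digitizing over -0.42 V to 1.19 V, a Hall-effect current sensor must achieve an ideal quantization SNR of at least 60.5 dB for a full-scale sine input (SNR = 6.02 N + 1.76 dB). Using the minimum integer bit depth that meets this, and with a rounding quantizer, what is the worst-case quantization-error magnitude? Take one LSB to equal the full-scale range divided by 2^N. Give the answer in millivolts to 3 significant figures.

0.786 mV

Full-scale range = 1.19 V − (-0.42 V) = 1.61 V.
N ≥ (60.5 − 1.76)/6.02 = 9.757 → N_min = 10.
Step size = 1.61/1024 V = 1.5723 mV.
|e|_max = LSB/2 = 0.786 mV.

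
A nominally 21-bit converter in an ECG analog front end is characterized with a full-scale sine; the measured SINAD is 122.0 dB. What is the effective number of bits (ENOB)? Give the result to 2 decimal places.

19.97 bits

ENOB = (SINAD − 1.76) / 6.02 = (122.0 − 1.76) / 6.02 = 120.24 / 6.02 = 19.9734.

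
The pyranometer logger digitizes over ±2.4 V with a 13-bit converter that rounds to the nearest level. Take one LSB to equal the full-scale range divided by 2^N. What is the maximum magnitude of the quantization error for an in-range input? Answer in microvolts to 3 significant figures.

Full-scale range = 2.4 V − (-2.4 V) = 4.8 V.
One LSB is 4.8 V / 8192 = 0.58594 mV.
Worst-case error for round-to-nearest is half an LSB: 293 µV.

293 µV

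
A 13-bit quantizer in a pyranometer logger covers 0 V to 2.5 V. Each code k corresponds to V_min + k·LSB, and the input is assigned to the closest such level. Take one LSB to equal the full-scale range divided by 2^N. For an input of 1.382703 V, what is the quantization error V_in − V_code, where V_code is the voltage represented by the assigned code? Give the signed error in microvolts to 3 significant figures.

−48.5 µV

Range is 2.5 V. LSB = 2.5 V / 2^13 ≈ 305.2 µV.
(1.382703 − (0)) / LSB = 1.382703 × 8192/2.5 = 4530.8412. Nearest integer: k = 4531.
V_code = 0 + (4531/8192) × 2.5 = 1.382751465 V.
V_in − V_code = 1.382703 − (1.382751465) = −48.5 µV.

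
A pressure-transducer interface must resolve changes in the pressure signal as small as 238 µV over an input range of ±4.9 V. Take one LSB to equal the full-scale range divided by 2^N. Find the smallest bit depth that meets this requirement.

The full-scale span is 4.9 − (-4.9) = 9.8 V.
Need 2^N ≥ 9.8 V / 238 µV = 41180 → N_min = 16.

16 bits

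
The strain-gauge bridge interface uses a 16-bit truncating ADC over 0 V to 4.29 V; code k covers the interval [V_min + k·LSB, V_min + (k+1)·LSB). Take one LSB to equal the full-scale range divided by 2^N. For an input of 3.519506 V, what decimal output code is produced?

53765

Range is 4.29 V. LSB = 4.29 V / 2^16 ≈ 65.46 µV.
(V_in − V_min) × 2^16/range = (3.519506 − (0)) × 65536/4.29 = 53765.582.
Floor → code = 53765.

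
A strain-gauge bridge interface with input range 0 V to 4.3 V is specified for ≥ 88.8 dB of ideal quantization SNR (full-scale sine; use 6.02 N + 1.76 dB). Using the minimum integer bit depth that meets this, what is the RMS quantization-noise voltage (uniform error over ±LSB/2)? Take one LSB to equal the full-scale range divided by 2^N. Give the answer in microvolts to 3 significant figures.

Full-scale range = 4.3 V.
6.02 N + 1.76 ≥ 88.8 gives N ≥ 14.458, so the minimum integer is 15.
One LSB is 4.3 V / 32768 = 131.23 µV.
σ_q = LSB/√12 = 131.23 µV/3.4641 = 37.9 µV.

37.9 µV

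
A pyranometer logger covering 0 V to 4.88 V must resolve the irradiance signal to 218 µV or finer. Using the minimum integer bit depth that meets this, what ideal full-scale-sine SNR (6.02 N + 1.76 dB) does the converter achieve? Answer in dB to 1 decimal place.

Span = 4.88 V.
Need 2^N ≥ 4.88 V / 218 µV = 22390 → N_min = 15.
SNR = 6.02 × 15 + 1.76 = 92.06 dB.

92.1 dB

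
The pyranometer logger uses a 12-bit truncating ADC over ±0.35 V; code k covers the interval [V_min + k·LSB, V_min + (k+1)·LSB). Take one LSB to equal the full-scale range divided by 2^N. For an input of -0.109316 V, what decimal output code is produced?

Span: 0.35 V − (-0.35 V) = 0.7 V. LSB = 0.7 V / 2^12 ≈ 170.9 µV.
code = ⌊(V_in − V_min)/LSB⌋ = ⌊(V_in − V_min) × 2^12 / range⌋
     = ⌊(-0.109316 − (-0.35)) × 4096 / 0.7⌋ = ⌊0.240684 × 4096/0.7⌋
     = ⌊1408.345⌋ = 1408.

1408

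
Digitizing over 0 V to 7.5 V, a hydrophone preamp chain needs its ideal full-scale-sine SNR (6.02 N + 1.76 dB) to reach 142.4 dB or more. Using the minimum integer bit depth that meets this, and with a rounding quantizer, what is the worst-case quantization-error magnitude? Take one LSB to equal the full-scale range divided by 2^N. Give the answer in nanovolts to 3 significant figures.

224 nV

Span = 7.5 V.
6.02 N + 1.76 ≥ 142.4 gives N ≥ 23.362, so the minimum integer is 24.
One LSB is 7.5 V / 16777216 = 447.03 nV.
Half an LSB is 224 nV.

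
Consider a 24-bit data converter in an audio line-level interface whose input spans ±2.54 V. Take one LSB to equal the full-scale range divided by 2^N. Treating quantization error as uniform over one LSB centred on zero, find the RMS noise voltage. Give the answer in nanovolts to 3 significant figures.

The full-scale span is 2.54 − (-2.54) = 5.08 V.
One LSB is 5.08 V / 16777216 = 302.79 nV.
σ_q = LSB/√12 = 302.79 nV/3.4641 = 87.4 nV.

87.4 nV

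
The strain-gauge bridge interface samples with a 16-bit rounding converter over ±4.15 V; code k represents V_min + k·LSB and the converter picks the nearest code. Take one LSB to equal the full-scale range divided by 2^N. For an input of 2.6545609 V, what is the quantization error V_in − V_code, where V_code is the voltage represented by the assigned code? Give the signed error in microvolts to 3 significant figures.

+19.9 µV

Full-scale range = 4.15 V − (-4.15 V) = 8.3 V. LSB = 8.3 V / 2^16 ≈ 126.6 µV.
(2.6545609 − (-4.15)) / LSB = 6.8045609 × 65536/8.3 = 53728.1570. Nearest integer: k = 53728.
Reconstructed level: -4.15 + 53728 × 8.3/65536 V = 2.6545410156 V.
V_in − V_code = 2.6545609 − (2.6545410156) = +19.9 µV.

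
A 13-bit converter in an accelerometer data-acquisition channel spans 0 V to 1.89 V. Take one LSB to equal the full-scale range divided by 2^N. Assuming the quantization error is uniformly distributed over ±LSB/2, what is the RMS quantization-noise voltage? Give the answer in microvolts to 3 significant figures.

66.6 µV

Full-scale range = 1.89 V.
LSB = 1.89 V / 2^13 = 230.71 µV.
For a uniform distribution on [−LSB/2, +LSB/2], V_rms = LSB/√12 = 230.71 µV/3.4641 = 66.6 µV.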